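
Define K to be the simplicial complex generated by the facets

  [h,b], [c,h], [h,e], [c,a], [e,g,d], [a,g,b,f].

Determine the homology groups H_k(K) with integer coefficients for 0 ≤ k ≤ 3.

Fix the vertex order a < b < c < d < e < f < g < h and write every simplex with vertices in increasing order. Then dim K = 3 and the simplices of K are:

  0-simplices (8): a, b, c, d, e, f, g, h
  1-simplices (13): ab, ac, af, ag, bf, bg, bh, ch, de, dg, eg, eh, fg
  2-simplices (5): abf, abg, afg, bfg, deg
  3-simplices (1): abfg

Hence C_0 ≅ Z^8, C_1 ≅ Z^13, C_2 ≅ Z^5, C_3 ≅ Z^1.

Boundary ∂_1: C_1 → C_0 maps an edge to its endpoints' difference, ∂[p,q] = q − p.
This gives a 8×13 integer matrix of rank 7; reducing to Smith normal form yields diagonal entries (1,1,1,1,1,1,1).

Boundary ∂_2: C_2 → C_1 maps a triangle to the signed sum of its edges. For instance
  ∂abg = bg − ag + ab,
  ∂afg = fg − ag + af.
As a 13×5 matrix over Z this has rank 4, with invariant factors (1,1,1,1).

The boundary map ∂_3: C_3 → C_2 sends each 3-simplex σ to the alternating sum Σ_i (−1)^i (σ with its i-th vertex removed). For instance
  ∂abfg = bfg − afg + abg − abf.
The resulting 5×1 matrix has rank 1, and its Smith normal form has invariant factors (1).

From H_k ≅ ker(∂_k) / im(∂_{k+1}) we obtain:

  H_0: rank C_0 − rank ∂_1 = 8 − 7 = 1, and the invariant factors of ∂_1 are all 1, so H_0 = Z.
  H_1: rank ker ∂_1 − rank ∂_2 = (13 − 7) − 4 = 2, and the invariant factors of ∂_2 are all 1, so H_1 = Z^2.
  H_2: rank ker ∂_2 − rank ∂_3 = (5 − 4) − 1 = 0, and the invariant factors of ∂_3 are all 1, so H_2 = 0.
  H_3: rank ker ∂_3 − rank ∂_4 = (1 − 1) − 0 = 0, and there is no ∂_4, so H_3 = 0.

As a check, the Euler characteristic is 8 − 13 + 5 − 1 = -1, which agrees with 1 − 2 + 0 − 0 = -1.

H_0 = Z,  H_1 = Z^2,  H_2 = 0,  H_3 = 0.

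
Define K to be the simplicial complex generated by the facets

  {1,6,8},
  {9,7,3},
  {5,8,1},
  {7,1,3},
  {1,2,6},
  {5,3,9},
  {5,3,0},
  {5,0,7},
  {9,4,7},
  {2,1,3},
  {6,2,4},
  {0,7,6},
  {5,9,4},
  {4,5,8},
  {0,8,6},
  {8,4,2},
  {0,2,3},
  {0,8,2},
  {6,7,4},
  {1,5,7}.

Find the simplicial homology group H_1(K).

Take the total order 0 < 1 < 2 < 3 < 4 < 5 < 6 < 7 < 8 < 9 on the vertex set. Then K (dimension 2) consists of the simplices:

  0-simplices (10): [0], [1], [2], [3], [4], [5], [6], [7], [8], [9]
  1-simplices (30): (30 of them)
  2-simplices (20): (20 of them)

giving chain groups C_0 ≅ Z^10, C_1 ≅ Z^30, C_2 ≅ Z^20.

The boundary map ∂_1: C_1 → C_0 is given by ∂[p,q] = [q] − [p].
The 10×30 boundary matrix has rank 9 and Smith normal form diag(1,1,1,1,1,1,1,1,1).

Boundary ∂_2: C_2 → C_1 maps a triangle to the signed sum of its edges. For instance
  ∂[4,6,7] = [6,7] − [4,7] + [4,6],
  ∂[4,5,8] = [5,8] − [4,8] + [4,5].
This gives a 30×20 integer matrix of rank 20; reducing to Smith normal form yields diagonal entries (1,1,1,1,1,1,1,1,1,1,1,1,1,1,1,1,1,1,1,2).

Now H_k = ker ∂_k / im ∂_{k+1}, so:

  H_1: rank ker ∂_1 − rank ∂_2 = (30 − 9) − 20 = 1, and ∂_2 has invariant factor 2 > 1, so H_1 = Z ⊕ Z/2.

H_1 = Z ⊕ Z/2.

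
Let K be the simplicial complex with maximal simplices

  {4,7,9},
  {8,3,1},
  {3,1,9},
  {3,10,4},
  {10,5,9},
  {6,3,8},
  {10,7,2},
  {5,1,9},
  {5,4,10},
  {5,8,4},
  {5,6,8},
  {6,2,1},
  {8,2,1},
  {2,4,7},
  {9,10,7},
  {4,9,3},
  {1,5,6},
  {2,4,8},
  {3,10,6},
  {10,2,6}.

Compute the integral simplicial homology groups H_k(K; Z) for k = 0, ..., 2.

H_0 = Z,  H_1 = Z ⊕ Z_2,  H_2 = 0.

Fix the vertex order 1 < 2 < 3 < 4 < 5 < 6 < 7 < 8 < 9 < 10 and write every simplex with vertices in increasing order. Then dim K = 2 and the simplices of K are:

  0-simplices (10): [1], [2], [3], [4], [5], [6], [7], [8], [9], [10]
  1-simplices (30): (30 of them)
  2-simplices (20): (20 of them)

Hence C_0 ≅ Z^10, C_1 ≅ Z^30, C_2 ≅ Z^20.

The boundary map ∂_1: C_1 → C_0 is given by ∂[p,q] = [q] − [p].
The 10×30 boundary matrix has rank 9 and Smith normal form diag(1,1,1,1,1,1,1,1,1).

The boundary map ∂_2: C_2 → C_1 acts by ∂[p,q,r] = [q,r] − [p,r] + [p,q]. For instance
  ∂[3,6,8] = [6,8] − [3,8] + [3,6],
  ∂[1,5,6] = [5,6] − [1,6] + [1,5].
The 30×20 boundary matrix has rank 20 and Smith normal form diag(1,1,1,1,1,1,1,1,1,1,1,1,1,1,1,1,1,1,1,2).

From H_k ≅ ker(∂_k) / im(∂_{k+1}) we obtain:

  H_0: rank C_0 − rank ∂_1 = 10 − 9 = 1, and the invariant factors of ∂_1 are all 1, so H_0 = Z.
  H_1: rank ker ∂_1 − rank ∂_2 = (30 − 9) − 20 = 1, and ∂_2 has invariant factor 2 > 1, so H_1 = Z ⊕ Z_2.
  H_2: rank ker ∂_2 − rank ∂_3 = (20 − 20) − 0 = 0, and there is no ∂_3, so H_2 = 0.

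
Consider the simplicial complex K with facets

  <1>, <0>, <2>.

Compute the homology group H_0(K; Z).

H_0 = Z^3.

K has 3 vertices.
rank ∂_0 = 0, rank ∂_1 = 0 ⇒ b_0 = 3 − 0 − 0 = 3. So H_0 = Z^3.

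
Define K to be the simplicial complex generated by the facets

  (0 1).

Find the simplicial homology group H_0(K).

Fix the vertex order 0 < 1 and write every simplex with vertices in increasing order. Then dim K = 1 and the simplices of K are:

  0-simplices (2): [0], [1]
  1-simplices (1): [0,1]

giving chain groups C_0 ≅ Z^2, C_1 ≅ Z^1.

The boundary map ∂_1: C_1 → C_0 maps an edge to its endpoints' difference, ∂[p,q] = q − p. For instance
  ∂[0,1] = [1] − [0].
The resulting 2×1 matrix has rank 1, and its Smith normal form has invariant factors (1).

Now H_k = ker ∂_k / im ∂_{k+1}, so:

  H_0: rank C_0 − rank ∂_1 = 2 − 1 = 1, and the invariant factors of ∂_1 are all 1, so H_0 = Z.

(K is a triangulation of the 1-simplex.)

H_0 = Z.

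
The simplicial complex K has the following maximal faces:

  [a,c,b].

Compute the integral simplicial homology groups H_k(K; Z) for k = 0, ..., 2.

H_0 ≅ Z,  H_1 = 0,  H_2 = 0.

Fix the vertex order a < b < c and write every simplex with vertices in increasing order. Then dim K = 2 and the simplices of K are:

  0-simplices (3): a, b, c
  1-simplices (3): ab, ac, bc
  2-simplices (1): abc

Hence C_0 ≅ Z^3, C_1 ≅ Z^3, C_2 ≅ Z^1.

Boundary ∂_1: C_1 → C_0 is given by ∂[p,q] = [q] − [p]. For instance
  ∂ab = b − a.
As a 3×3 matrix over Z this has rank 2, with invariant factors (1,1).

Boundary ∂_2: C_2 → C_1 acts by ∂[p,q,r] = [q,r] − [p,r] + [p,q]. For instance
  ∂abc = bc − ac + ab.
This gives a 3×1 integer matrix of rank 1; reducing to Smith normal form yields diagonal entries (1).

Reading off H_k = ker ∂_k / im ∂_{k+1}:

  H_0: rank C_0 − rank ∂_1 = 3 − 2 = 1, and the invariant factors of ∂_1 are all 1, so H_0 ≅ Z.
  H_1: rank ker ∂_1 − rank ∂_2 = (3 − 2) − 1 = 0, and the invariant factors of ∂_2 are all 1, so H_1 ≅ 0.
  H_2: rank ker ∂_2 − rank ∂_3 = (1 − 1) − 0 = 0, and there is no ∂_3, so H_2 ≅ 0.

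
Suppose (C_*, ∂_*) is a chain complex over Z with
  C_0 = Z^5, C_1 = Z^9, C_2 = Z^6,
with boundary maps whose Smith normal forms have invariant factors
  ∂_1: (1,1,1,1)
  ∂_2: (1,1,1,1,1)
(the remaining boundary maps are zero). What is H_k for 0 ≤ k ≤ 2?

H_0: b_0 = 5 − 0 − 4 = 1; torsion from ∂_1 factors > 1: none. So H_0 = Z.
H_1: b_1 = 9 − 4 − 5 = 0; torsion from ∂_2 factors > 1: none. So H_1 = 0.
H_2: b_2 = 6 − 5 − 0 = 1; torsion from ∂_3 factors > 1: none. So H_2 = Z.

H_0 = Z,  H_1 = 0,  H_2 = Z.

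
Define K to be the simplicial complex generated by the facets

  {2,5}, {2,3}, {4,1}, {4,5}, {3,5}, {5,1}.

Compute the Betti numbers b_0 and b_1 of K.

b_0 = 1, b_1 = 2.

We work with the vertex ordering 1 < 2 < 3 < 4 < 5. The simplices of K, each written with vertices in increasing order, are:

  0-simplices (5): [1], [2], [3], [4], [5]
  1-simplices (6): [1,4], [1,5], [2,3], [2,5], [3,5], [4,5]

so the chain groups are C_0 ≅ Z^5, C_1 ≅ Z^6.

∂_1: C_1 → C_0 is given by ∂[p,q] = [q] − [p]. For instance
  ∂[3,5] = [5] − [3].
The 5×6 boundary matrix has rank 4 and Smith normal form diag(1,1,1,1).

Reading off H_k = ker ∂_k / im ∂_{k+1}:

  H_0: rank C_0 − rank ∂_1 = 5 − 4 = 1, and the invariant factors of ∂_1 are all 1, so H_0 = Z.
  H_1: rank ker ∂_1 − rank ∂_2 = (6 − 4) − 0 = 2, and there is no ∂_2, so H_1 = Z^2.

Hence the Betti numbers are b_0 = 1, b_1 = 2.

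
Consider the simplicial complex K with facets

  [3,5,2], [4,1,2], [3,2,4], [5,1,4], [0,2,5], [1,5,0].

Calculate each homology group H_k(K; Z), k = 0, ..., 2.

Take the total order 0 < 1 < 2 < 3 < 4 < 5 on the vertex set. Then K (dimension 2) consists of the simplices:

  0-simplices (6): [0], [1], [2], [3], [4], [5]
  1-simplices (12): [0,1], [0,2], [0,5], [1,2], [1,4], [1,5], [2,3], [2,4], [2,5], [3,4], [3,5], [4,5]
  2-simplices (6): [0,1,5], [0,2,5], [1,2,4], [1,4,5], [2,3,4], [2,3,5]

so the chain groups are C_0 ≅ Z^6, C_1 ≅ Z^12, C_2 ≅ Z^6.

∂_1: C_1 → C_0 sends each edge [p,q] (with p < q) to q − p.
The 6×12 boundary matrix has rank 5 and Smith normal form diag(1,1,1,1,1).

Boundary ∂_2: C_2 → C_1 acts by ∂[p,q,r] = [q,r] − [p,r] + [p,q]. For instance
  ∂[2,3,5] = [3,5] − [2,5] + [2,3],
  ∂[1,4,5] = [4,5] − [1,5] + [1,4].
The 12×6 boundary matrix has rank 6 and Smith normal form diag(1,1,1,1,1,1).

Computing H_k = (kernel of ∂_k) / (image of ∂_{k+1}):

  H_0: rank C_0 − rank ∂_1 = 6 − 5 = 1, and the invariant factors of ∂_1 are all 1, so H_0 = Z.
  H_1: rank ker ∂_1 − rank ∂_2 = (12 − 5) − 6 = 1, and the invariant factors of ∂_2 are all 1, so H_1 = Z.
  H_2: rank ker ∂_2 − rank ∂_3 = (6 − 6) − 0 = 0, and there is no ∂_3, so H_2 = 0.

(K is a triangulation of the cylinder S^1 x I.)

H_0 = Z,  H_1 = Z,  H_2 = 0.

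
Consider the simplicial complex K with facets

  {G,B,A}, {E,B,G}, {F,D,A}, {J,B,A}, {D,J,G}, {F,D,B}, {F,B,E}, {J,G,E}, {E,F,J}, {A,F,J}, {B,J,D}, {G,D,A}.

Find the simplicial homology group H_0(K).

Order the vertices as A < B < D < E < F < G < J. Listing each simplex with vertices in this order, K has dimension 2 with simplices:

  0-simplices (7): A, B, D, E, F, G, J
  1-simplices (18): AB, AD, AF, AG, AJ, BD, BE, BF, BG, BJ, DF, DG, DJ, EF, EG, EJ, FJ, GJ
  2-simplices (12): ABG, ABJ, ADF, ADG, AFJ, BDF, BDJ, BEF, BEG, DGJ, EFJ, EGJ

giving chain groups C_0 ≅ Z^7, C_1 ≅ Z^18, C_2 ≅ Z^12.

Boundary ∂_1: C_1 → C_0 is given by ∂[p,q] = [q] − [p].
This gives a 7×18 integer matrix of rank 6; reducing to Smith normal form yields diagonal entries (1,1,1,1,1,1).

∂_2: C_2 → C_1 maps a triangle to the signed sum of its edges. For instance
  ∂BEG = EG − BG + BE,
  ∂AFJ = FJ − AJ + AF.
The resulting 18×12 matrix has rank 12, and its Smith normal form has invariant factors (1,1,1,1,1,1,1,1,1,1,1,2).

Now H_k = ker ∂_k / im ∂_{k+1}, so:

  H_0: rank C_0 − rank ∂_1 = 7 − 6 = 1, and the invariant factors of ∂_1 are all 1, so H_0 ≅ Z.

H_0 = Z.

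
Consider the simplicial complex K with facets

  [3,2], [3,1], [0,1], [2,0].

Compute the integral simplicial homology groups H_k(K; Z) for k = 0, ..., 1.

H_0 ≅ Z,  H_1 ≅ Z.

K has 4 vertices, 4 edges.
rank ∂_0 = 0, rank ∂_1 = 3 ⇒ b_0 = 4 − 0 − 3 = 1; all invariant factors of ∂_1 are 1 so no torsion. So H_0 = Z.
rank ∂_1 = 3, rank ∂_2 = 0 ⇒ b_1 = 4 − 3 − 0 = 1. So H_1 = Z.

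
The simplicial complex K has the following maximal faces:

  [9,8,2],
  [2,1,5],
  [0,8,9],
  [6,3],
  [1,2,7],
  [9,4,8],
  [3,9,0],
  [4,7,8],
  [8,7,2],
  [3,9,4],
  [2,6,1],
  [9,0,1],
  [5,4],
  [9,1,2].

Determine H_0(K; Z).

H_0 ≅ Z.

Take the total order 0 < 1 < 2 < 3 < 4 < 5 < 6 < 7 < 8 < 9 on the vertex set. Then K (dimension 2) consists of the simplices:

  0-simplices (10): [0], [1], [2], [3], [4], [5], [6], [7], [8], [9]
  1-simplices (23): [0,1], [0,3], [0,8], [0,9], [1,2], [1,5], [1,6], [1,7], [1,9], [2,5], [2,6], [2,7], [2,8], [2,9], [3,4], [3,6], [3,9], [4,5], [4,7], [4,8], [4,9], [7,8], [8,9]
  2-simplices (12): [0,1,9], [0,3,9], [0,8,9], [1,2,5], [1,2,6], [1,2,7], [1,2,9], [2,7,8], [2,8,9], [3,4,9], [4,7,8], [4,8,9]

Hence C_0 ≅ Z^10, C_1 ≅ Z^23, C_2 ≅ Z^12.

∂_1: C_1 → C_0 maps an edge to its endpoints' difference, ∂[p,q] = q − p. For instance
  ∂[2,8] = [8] − [2].
This gives a 10×23 integer matrix of rank 9; reducing to Smith normal form yields diagonal entries (1,1,1,1,1,1,1,1,1).

Boundary ∂_2: C_2 → C_1 acts by ∂[p,q,r] = [q,r] − [p,r] + [p,q]. For instance
  ∂[1,2,9] = [2,9] − [1,9] + [1,2],
  ∂[1,2,5] = [2,5] − [1,5] + [1,2].
This gives a 23×12 integer matrix of rank 12; reducing to Smith normal form yields diagonal entries (1,1,1,1,1,1,1,1,1,1,1,1).

Now H_k = ker ∂_k / im ∂_{k+1}, so:

  H_0: rank C_0 − rank ∂_1 = 10 − 9 = 1, and the invariant factors of ∂_1 are all 1, so H_0 ≅ Z.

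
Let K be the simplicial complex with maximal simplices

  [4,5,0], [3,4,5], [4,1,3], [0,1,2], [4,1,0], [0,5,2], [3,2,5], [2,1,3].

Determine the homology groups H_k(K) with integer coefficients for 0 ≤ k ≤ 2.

Order the vertices as 0 < 1 < 2 < 3 < 4 < 5. Listing each simplex with vertices in this order, K has dimension 2 with simplices:

  0-simplices (6): [0], [1], [2], [3], [4], [5]
  1-simplices (12): [0,1], [0,2], [0,4], [0,5], [1,2], [1,3], [1,4], [2,3], [2,5], [3,4], [3,5], [4,5]
  2-simplices (8): [0,1,2], [0,1,4], [0,2,5], [0,4,5], [1,2,3], [1,3,4], [2,3,5], [3,4,5]

giving chain groups C_0 ≅ Z^6, C_1 ≅ Z^12, C_2 ≅ Z^8.

∂_1: C_1 → C_0 maps an edge to its endpoints' difference, ∂[p,q] = q − p. For instance
  ∂[3,5] = [5] − [3].
The resulting 6×12 matrix has rank 5, and its Smith normal form has invariant factors (1,1,1,1,1).

∂_2: C_2 → C_1 acts by ∂[p,q,r] = [q,r] − [p,r] + [p,q]. For instance
  ∂[0,4,5] = [4,5] − [0,5] + [0,4],
  ∂[1,2,3] = [2,3] − [1,3] + [1,2].
The resulting 12×8 matrix has rank 7, and its Smith normal form has invariant factors (1,1,1,1,1,1,1).

Reading off H_k = ker ∂_k / im ∂_{k+1}:

  H_0: rank C_0 − rank ∂_1 = 6 − 5 = 1, and the invariant factors of ∂_1 are all 1, so H_0 = Z.
  H_1: rank ker ∂_1 − rank ∂_2 = (12 − 5) − 7 = 0, and the invariant factors of ∂_2 are all 1, so H_1 = 0.
  H_2: rank ker ∂_2 − rank ∂_3 = (8 − 7) − 0 = 1, and there is no ∂_3, so H_2 = Z.

H_0 ≅ Z,  H_1 = 0,  H_2 ≅ Z.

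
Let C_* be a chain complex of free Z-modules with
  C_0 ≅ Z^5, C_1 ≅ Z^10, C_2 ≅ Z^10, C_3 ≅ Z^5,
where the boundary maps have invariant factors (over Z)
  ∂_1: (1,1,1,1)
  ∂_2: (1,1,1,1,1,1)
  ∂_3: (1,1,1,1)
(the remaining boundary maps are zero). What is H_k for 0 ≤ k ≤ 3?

H_0 = Z,  H_1 = 0,  H_2 = 0,  H_3 = Z.

H_0: b_0 = 5 − 0 − 4 = 1; torsion from ∂_1 factors > 1: none. So H_0 = Z.
H_1: b_1 = 10 − 4 − 6 = 0; torsion from ∂_2 factors > 1: none. So H_1 = 0.
H_2: b_2 = 10 − 6 − 4 = 0; torsion from ∂_3 factors > 1: none. So H_2 = 0.
H_3: b_3 = 5 − 4 − 0 = 1; torsion from ∂_4 factors > 1: none. So H_3 = Z.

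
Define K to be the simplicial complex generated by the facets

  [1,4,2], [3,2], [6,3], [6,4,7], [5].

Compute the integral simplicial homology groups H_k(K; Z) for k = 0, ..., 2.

H_0 ≅ Z^2,  H_1 ≅ Z,  H_2 = 0.

Fix the vertex order 1 < 2 < 3 < 4 < 5 < 6 < 7 and write every simplex with vertices in increasing order. Then dim K = 2 and the simplices of K are:

  0-simplices (7): [1], [2], [3], [4], [5], [6], [7]
  1-simplices (8): [1,2], [1,4], [2,3], [2,4], [3,6], [4,6], [4,7], [6,7]
  2-simplices (2): [1,2,4], [4,6,7]

so the chain groups are C_0 ≅ Z^7, C_1 ≅ Z^8, C_2 ≅ Z^2.

The boundary map ∂_1: C_1 → C_0 maps an edge to its endpoints' difference, ∂[p,q] = q − p.
The resulting 7×8 matrix has rank 5, and its Smith normal form has invariant factors (1,1,1,1,1).

Boundary ∂_2: C_2 → C_1 acts by ∂[p,q,r] = [q,r] − [p,r] + [p,q]. For instance
  ∂[4,6,7] = [6,7] − [4,7] + [4,6],
  ∂[1,2,4] = [2,4] − [1,4] + [1,2].
As a 8×2 matrix over Z this has rank 2, with invariant factors (1,1).

From H_k ≅ ker(∂_k) / im(∂_{k+1}) we obtain:

  H_0: rank C_0 − rank ∂_1 = 7 − 5 = 2, and the invariant factors of ∂_1 are all 1, so H_0 = Z^2.
  H_1: rank ker ∂_1 − rank ∂_2 = (8 − 5) − 2 = 1, and the invariant factors of ∂_2 are all 1, so H_1 = Z.
  H_2: rank ker ∂_2 − rank ∂_3 = (2 − 2) − 0 = 0, and there is no ∂_3, so H_2 = 0.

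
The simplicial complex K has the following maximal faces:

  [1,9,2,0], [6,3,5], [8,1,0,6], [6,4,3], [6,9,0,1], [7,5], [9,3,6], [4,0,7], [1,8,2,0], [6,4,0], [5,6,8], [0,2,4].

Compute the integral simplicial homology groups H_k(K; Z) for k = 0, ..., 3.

H_0 = Z,  H_1 = Z,  H_2 = 0,  H_3 = 0.

Take the total order 0 < 1 < 2 < 3 < 4 < 5 < 6 < 7 < 8 < 9 on the vertex set. Then K (dimension 3) consists of the simplices:

  0-simplices (10): [0], [1], [2], [3], [4], [5], [6], [7], [8], [9]
  1-simplices (25): (25 of them)
  2-simplices (19): (19 of them)
  3-simplices (4): [0,1,2,8], [0,1,2,9], [0,1,6,8], [0,1,6,9]

giving chain groups C_0 ≅ Z^10, C_1 ≅ Z^25, C_2 ≅ Z^19, C_3 ≅ Z^4.

Boundary ∂_1: C_1 → C_0 maps an edge to its endpoints' difference, ∂[p,q] = q − p. For instance
  ∂[2,8] = [8] − [2].
As a 10×25 matrix over Z this has rank 9, with invariant factors (1,1,1,1,1,1,1,1,1).

The boundary map ∂_2: C_2 → C_1 sends each 2-simplex [p,q,r] to [q,r] − [p,r] + [p,q]. For instance
  ∂[5,6,8] = [6,8] − [5,8] + [5,6],
  ∂[0,4,6] = [4,6] − [0,6] + [0,4].
The 25×19 boundary matrix has rank 15 and Smith normal form diag(1,1,1,1,1,1,1,1,1,1,1,1,1,1,1).

The boundary map ∂_3: C_3 → C_2 sends each 3-simplex σ to the alternating sum Σ_i (−1)^i (σ with its i-th vertex removed). For instance
  ∂[0,1,2,9] = [1,2,9] − [0,2,9] + [0,1,9] − [0,1,2],
  ∂[0,1,2,8] = [1,2,8] − [0,2,8] + [0,1,8] − [0,1,2].
The 19×4 boundary matrix has rank 4 and Smith normal form diag(1,1,1,1).

Reading off H_k = ker ∂_k / im ∂_{k+1}:

  H_0: rank C_0 − rank ∂_1 = 10 − 9 = 1, and the invariant factors of ∂_1 are all 1, so H_0 ≅ Z.
  H_1: rank ker ∂_1 − rank ∂_2 = (25 − 9) − 15 = 1, and the invariant factors of ∂_2 are all 1, so H_1 ≅ Z.
  H_2: rank ker ∂_2 − rank ∂_3 = (19 − 15) − 4 = 0, and the invariant factors of ∂_3 are all 1, so H_2 ≅ 0.
  H_3: rank ker ∂_3 − rank ∂_4 = (4 − 4) − 0 = 0, and there is no ∂_4, so H_3 ≅ 0.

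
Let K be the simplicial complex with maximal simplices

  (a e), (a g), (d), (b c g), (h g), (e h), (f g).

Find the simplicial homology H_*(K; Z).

H_0 ≅ Z^2,  H_1 ≅ Z,  H_2 = 0.

K has 8 vertices, 8 edges, 1 triangle.
rank ∂_0 = 0, rank ∂_1 = 6 ⇒ b_0 = 8 − 0 − 6 = 2; all invariant factors of ∂_1 are 1 so no torsion. So H_0 = Z^2.
rank ∂_1 = 6, rank ∂_2 = 1 ⇒ b_1 = 8 − 6 − 1 = 1; all invariant factors of ∂_2 are 1 so no torsion. So H_1 = Z.
rank ∂_2 = 1, rank ∂_3 = 0 ⇒ b_2 = 1 − 1 − 0 = 0. So H_2 = 0.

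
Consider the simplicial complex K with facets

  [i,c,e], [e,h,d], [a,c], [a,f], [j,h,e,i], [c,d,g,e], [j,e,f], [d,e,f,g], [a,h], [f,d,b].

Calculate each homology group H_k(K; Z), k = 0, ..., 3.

H_0 = Z,  H_1 = Z^2,  H_2 = 0,  H_3 = 0.

Take the total order a < b < c < d < e < f < g < h < i < j on the vertex set. Then K (dimension 3) consists of the simplices:

  0-simplices (10): a, b, c, d, e, f, g, h, i, j
  1-simplices (23): ac, af, ah, bd, bf, cd, ce, cg, ci, de, df, dg, dh, ef, eg, eh, ei, ej, fg, fj, hi, hj, ij
  2-simplices (15): bdf, cde, cdg, ceg, cei, def, deg, deh, dfg, efg, efj, ehi, ehj, eij, hij
  3-simplices (3): cdeg, defg, ehij

giving chain groups C_0 ≅ Z^10, C_1 ≅ Z^23, C_2 ≅ Z^15, C_3 ≅ Z^3.

∂_1: C_1 → C_0 maps an edge to its endpoints' difference, ∂[p,q] = q − p.
This gives a 10×23 integer matrix of rank 9; reducing to Smith normal form yields diagonal entries (1,1,1,1,1,1,1,1,1).

The boundary map ∂_2: C_2 → C_1 maps a triangle to the signed sum of its edges. For instance
  ∂efg = fg − eg + ef,
  ∂hij = ij − hj + hi.
The resulting 23×15 matrix has rank 12, and its Smith normal form has invariant factors (1,1,1,1,1,1,1,1,1,1,1,1).

The boundary map ∂_3: C_3 → C_2 sends each 3-simplex σ to the alternating sum Σ_i (−1)^i (σ with its i-th vertex removed). For instance
  ∂cdeg = deg − ceg + cdg − cde,
  ∂defg = efg − dfg + deg − def.
The 15×3 boundary matrix has rank 3 and Smith normal form diag(1,1,1).

Computing H_k = (kernel of ∂_k) / (image of ∂_{k+1}):

  H_0: rank C_0 − rank ∂_1 = 10 − 9 = 1, and the invariant factors of ∂_1 are all 1, so H_0 ≅ Z.
  H_1: rank ker ∂_1 − rank ∂_2 = (23 − 9) − 12 = 2, and the invariant factors of ∂_2 are all 1, so H_1 ≅ Z^2.
  H_2: rank ker ∂_2 − rank ∂_3 = (15 − 12) − 3 = 0, and the invariant factors of ∂_3 are all 1, so H_2 ≅ 0.
  H_3: rank ker ∂_3 − rank ∂_4 = (3 − 3) − 0 = 0, and there is no ∂_4, so H_3 ≅ 0.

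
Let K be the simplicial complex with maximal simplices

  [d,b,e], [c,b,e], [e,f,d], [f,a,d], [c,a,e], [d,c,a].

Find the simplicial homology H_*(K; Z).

H_0 ≅ Z,  H_1 ≅ Z,  H_2 = 0.

K has 6 vertices, 12 edges, 6 triangles.
rank ∂_0 = 0, rank ∂_1 = 5 ⇒ b_0 = 6 − 0 − 5 = 1; all invariant factors of ∂_1 are 1 so no torsion. So H_0 ≅ Z.
rank ∂_1 = 5, rank ∂_2 = 6 ⇒ b_1 = 12 − 5 − 6 = 1; all invariant factors of ∂_2 are 1 so no torsion. So H_1 ≅ Z.
rank ∂_2 = 6, rank ∂_3 = 0 ⇒ b_2 = 6 − 6 − 0 = 0. So H_2 ≅ 0.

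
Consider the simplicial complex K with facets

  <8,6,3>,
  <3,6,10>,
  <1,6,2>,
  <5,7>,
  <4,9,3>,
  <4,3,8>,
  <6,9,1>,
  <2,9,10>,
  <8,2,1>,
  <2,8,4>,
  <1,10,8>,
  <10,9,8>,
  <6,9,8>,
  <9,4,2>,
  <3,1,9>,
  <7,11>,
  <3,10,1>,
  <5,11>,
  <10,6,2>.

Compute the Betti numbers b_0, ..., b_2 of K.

Order the vertices as 1 < 2 < 3 < 4 < 5 < 6 < 7 < 8 < 9 < 10 < 11. Listing each simplex with vertices in this order, K has dimension 2 with simplices:

  0-simplices (11): [1], [2], [3], [4], [5], [6], [7], [8], [9], [10], [11]
  1-simplices (27): (27 of them)
  2-simplices (16): [1,2,6], [1,2,8], [1,3,9], [1,3,10], [1,6,9], [1,8,10], [2,4,8], [2,4,9], [2,6,10], [2,9,10], [3,4,8], [3,4,9], [3,6,8], [3,6,10], [6,8,9], [8,9,10]

giving chain groups C_0 ≅ Z^11, C_1 ≅ Z^27, C_2 ≅ Z^16.

∂_1: C_1 → C_0 maps an edge to its endpoints' difference, ∂[p,q] = q − p. For instance
  ∂[3,9] = [9] − [3].
This gives a 11×27 integer matrix of rank 9; reducing to Smith normal form yields diagonal entries (1,1,1,1,1,1,1,1,1).

∂_2: C_2 → C_1 sends each 2-simplex [p,q,r] to [q,r] − [p,r] + [p,q]. For instance
  ∂[3,4,8] = [4,8] − [3,8] + [3,4],
  ∂[2,9,10] = [9,10] − [2,10] + [2,9].
The resulting 27×16 matrix has rank 15, and its Smith normal form has invariant factors (1,1,1,1,1,1,1,1,1,1,1,1,1,1,1).

Now H_k = ker ∂_k / im ∂_{k+1}, so:

  H_0: rank C_0 − rank ∂_1 = 11 − 9 = 2, and the invariant factors of ∂_1 are all 1, so H_0 = Z^2.
  H_1: rank ker ∂_1 − rank ∂_2 = (27 − 9) − 15 = 3, and the invariant factors of ∂_2 are all 1, so H_1 = Z^3.
  H_2: rank ker ∂_2 − rank ∂_3 = (16 − 15) − 0 = 1, and there is no ∂_3, so H_2 = Z.

As a check, the Euler characteristic is 11 − 27 + 16 = 0, which agrees with 2 − 3 + 1 = 0.
(K is a triangulation of the disjoint union of the torus T^2 and the circle S^1.)

Hence the Betti numbers are b_0 = 2, b_1 = 3, b_2 = 1.

b_0 = 2, b_1 = 3, b_2 = 1.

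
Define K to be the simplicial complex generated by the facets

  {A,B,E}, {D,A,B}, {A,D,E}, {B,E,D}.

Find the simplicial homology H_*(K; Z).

K has 4 vertices, 6 edges, 4 triangles.
rank ∂_0 = 0, rank ∂_1 = 3 ⇒ b_0 = 4 − 0 − 3 = 1; all invariant factors of ∂_1 are 1 so no torsion. So H_0 ≅ Z.
rank ∂_1 = 3, rank ∂_2 = 3 ⇒ b_1 = 6 − 3 − 3 = 0; all invariant factors of ∂_2 are 1 so no torsion. So H_1 ≅ 0.
rank ∂_2 = 3, rank ∂_3 = 0 ⇒ b_2 = 4 − 3 − 0 = 1. So H_2 ≅ Z.

H_0 = Z,  H_1 = 0,  H_2 = Z.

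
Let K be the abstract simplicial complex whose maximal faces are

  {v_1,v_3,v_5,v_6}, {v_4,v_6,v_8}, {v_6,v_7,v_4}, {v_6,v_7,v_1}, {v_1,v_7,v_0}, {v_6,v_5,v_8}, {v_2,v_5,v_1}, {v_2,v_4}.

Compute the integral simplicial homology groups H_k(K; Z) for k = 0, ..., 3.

Take the total order v_0 < v_1 < v_2 < v_3 < v_4 < v_5 < v_6 < v_7 < v_8 on the vertex set. Then K (dimension 3) consists of the simplices:

  0-simplices (9): [v_0], [v_1], [v_2], [v_3], [v_4], [v_5], [v_6], [v_7], [v_8]
  1-simplices (18): (18 of them)
  2-simplices (10): [v_0,v_1,v_7], [v_1,v_2,v_5], [v_1,v_3,v_5], [v_1,v_3,v_6], [v_1,v_5,v_6], [v_1,v_6,v_7], [v_3,v_5,v_6], [v_4,v_6,v_7], [v_4,v_6,v_8], [v_5,v_6,v_8]
  3-simplices (1): [v_1,v_3,v_5,v_6]

so the chain groups are C_0 ≅ Z^9, C_1 ≅ Z^18, C_2 ≅ Z^10, C_3 ≅ Z^1.

∂_1: C_1 → C_0 sends each edge [p,q] (with p < q) to q − p.
As a 9×18 matrix over Z this has rank 8, with invariant factors (1,1,1,1,1,1,1,1).

Boundary ∂_2: C_2 → C_1 acts by ∂[p,q,r] = [q,r] − [p,r] + [p,q]. For instance
  ∂[v_3,v_5,v_6] = [v_5,v_6] − [v_3,v_6] + [v_3,v_5],
  ∂[v_4,v_6,v_8] = [v_6,v_8] − [v_4,v_8] + [v_4,v_6].
This gives a 18×10 integer matrix of rank 9; reducing to Smith normal form yields diagonal entries (1,1,1,1,1,1,1,1,1).

The boundary map ∂_3: C_3 → C_2 sends each 3-simplex σ to the alternating sum Σ_i (−1)^i (σ with its i-th vertex removed). For instance
  ∂[v_1,v_3,v_5,v_6] = [v_3,v_5,v_6] − [v_1,v_5,v_6] + [v_1,v_3,v_6] − [v_1,v_3,v_5].
This gives a 10×1 integer matrix of rank 1; reducing to Smith normal form yields diagonal entries (1).

Now H_k = ker ∂_k / im ∂_{k+1}, so:

  H_0: rank C_0 − rank ∂_1 = 9 − 8 = 1, and the invariant factors of ∂_1 are all 1, so H_0 ≅ Z.
  H_1: rank ker ∂_1 − rank ∂_2 = (18 − 8) − 9 = 1, and the invariant factors of ∂_2 are all 1, so H_1 ≅ Z.
  H_2: rank ker ∂_2 − rank ∂_3 = (10 − 9) − 1 = 0, and the invariant factors of ∂_3 are all 1, so H_2 ≅ 0.
  H_3: rank ker ∂_3 − rank ∂_4 = (1 − 1) − 0 = 0, and there is no ∂_4, so H_3 ≅ 0.

As a check, the Euler characteristic is 9 − 18 + 10 − 1 = 0, which agrees with 1 − 1 + 0 − 0 = 0.

H_0 ≅ Z,  H_1 ≅ Z,  H_2 = 0,  H_3 = 0.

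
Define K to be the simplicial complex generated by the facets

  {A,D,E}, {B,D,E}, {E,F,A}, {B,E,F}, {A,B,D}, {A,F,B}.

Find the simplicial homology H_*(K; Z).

H_0 ≅ Z,  H_1 = 0,  H_2 ≅ Z.

Take the total order A < B < D < E < F on the vertex set. Then K (dimension 2) consists of the simplices:

  0-simplices (5): A, B, D, E, F
  1-simplices (9): AB, AD, AE, AF, BD, BE, BF, DE, EF
  2-simplices (6): ABD, ABF, ADE, AEF, BDE, BEF

so the chain groups are C_0 ≅ Z^5, C_1 ≅ Z^9, C_2 ≅ Z^6.

∂_1: C_1 → C_0 sends each edge [p,q] (with p < q) to q − p.
The 5×9 boundary matrix has rank 4 and Smith normal form diag(1,1,1,1).

∂_2: C_2 → C_1 maps a triangle to the signed sum of its edges. For instance
  ∂BDE = DE − BE + BD,
  ∂BEF = EF − BF + BE.
This gives a 9×6 integer matrix of rank 5; reducing to Smith normal form yields diagonal entries (1,1,1,1,1).

Now H_k = ker ∂_k / im ∂_{k+1}, so:

  H_0: rank C_0 − rank ∂_1 = 5 − 4 = 1, and the invariant factors of ∂_1 are all 1, so H_0 ≅ Z.
  H_1: rank ker ∂_1 − rank ∂_2 = (9 − 4) − 5 = 0, and the invariant factors of ∂_2 are all 1, so H_1 ≅ 0.
  H_2: rank ker ∂_2 − rank ∂_3 = (6 − 5) − 0 = 1, and there is no ∂_3, so H_2 ≅ Z.

As a check, the Euler characteristic is 5 − 9 + 6 = 2, which agrees with 1 − 0 + 1 = 2.
(K is a triangulation of the 2-sphere S^2.)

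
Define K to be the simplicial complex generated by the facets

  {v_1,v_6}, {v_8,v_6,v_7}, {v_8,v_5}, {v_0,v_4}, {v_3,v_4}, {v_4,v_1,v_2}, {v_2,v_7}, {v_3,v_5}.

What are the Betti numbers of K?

b_0 = 1, b_1 = 2, b_2 = 0.

Order the vertices as v_0 < v_1 < v_2 < v_3 < v_4 < v_5 < v_6 < v_7 < v_8. Listing each simplex with vertices in this order, K has dimension 2 with simplices:

  0-simplices (9): [v_0], [v_1], [v_2], [v_3], [v_4], [v_5], [v_6], [v_7], [v_8]
  1-simplices (12): [v_0,v_4], [v_1,v_2], [v_1,v_4], [v_1,v_6], [v_2,v_4], [v_2,v_7], [v_3,v_4], [v_3,v_5], [v_5,v_8], [v_6,v_7], [v_6,v_8], [v_7,v_8]
  2-simplices (2): [v_1,v_2,v_4], [v_6,v_7,v_8]

so the chain groups are C_0 ≅ Z^9, C_1 ≅ Z^12, C_2 ≅ Z^2.

The boundary map ∂_1: C_1 → C_0 maps an edge to its endpoints' difference, ∂[p,q] = q − p.
The resulting 9×12 matrix has rank 8, and its Smith normal form has invariant factors (1,1,1,1,1,1,1,1).

The boundary map ∂_2: C_2 → C_1 sends each 2-simplex [p,q,r] to [q,r] − [p,r] + [p,q]. For instance
  ∂[v_6,v_7,v_8] = [v_7,v_8] − [v_6,v_8] + [v_6,v_7],
  ∂[v_1,v_2,v_4] = [v_2,v_4] − [v_1,v_4] + [v_1,v_2].
The resulting 12×2 matrix has rank 2, and its Smith normal form has invariant factors (1,1).

From H_k ≅ ker(∂_k) / im(∂_{k+1}) we obtain:

  H_0: rank C_0 − rank ∂_1 = 9 − 8 = 1, and the invariant factors of ∂_1 are all 1, so H_0 = Z.
  H_1: rank ker ∂_1 − rank ∂_2 = (12 − 8) − 2 = 2, and the invariant factors of ∂_2 are all 1, so H_1 = Z^2.
  H_2: rank ker ∂_2 − rank ∂_3 = (2 − 2) − 0 = 0, and there is no ∂_3, so H_2 = 0.

As a check, the Euler characteristic is 9 − 12 + 2 = -1, which agrees with 1 − 2 + 0 = -1.

Hence the Betti numbers are b_0 = 1, b_1 = 2, b_2 = 0.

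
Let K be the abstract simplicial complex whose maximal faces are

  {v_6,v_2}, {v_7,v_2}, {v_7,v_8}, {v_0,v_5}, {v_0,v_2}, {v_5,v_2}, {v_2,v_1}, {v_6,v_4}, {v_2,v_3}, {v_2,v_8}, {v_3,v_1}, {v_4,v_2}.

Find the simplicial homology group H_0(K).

Fix the vertex order v_0 < v_1 < v_2 < v_3 < v_4 < v_5 < v_6 < v_7 < v_8 and write every simplex with vertices in increasing order. Then dim K = 1 and the simplices of K are:

  0-simplices (9): [v_0], [v_1], [v_2], [v_3], [v_4], [v_5], [v_6], [v_7], [v_8]
  1-simplices (12): [v_0,v_2], [v_0,v_5], [v_1,v_2], [v_1,v_3], [v_2,v_3], [v_2,v_4], [v_2,v_5], [v_2,v_6], [v_2,v_7], [v_2,v_8], [v_4,v_6], [v_7,v_8]

so the chain groups are C_0 ≅ Z^9, C_1 ≅ Z^12.

∂_1: C_1 → C_0 is given by ∂[p,q] = [q] − [p]. For instance
  ∂[v_2,v_5] = [v_5] − [v_2].
This gives a 9×12 integer matrix of rank 8; reducing to Smith normal form yields diagonal entries (1,1,1,1,1,1,1,1).

Now H_k = ker ∂_k / im ∂_{k+1}, so:

  H_0: rank C_0 − rank ∂_1 = 9 − 8 = 1, and the invariant factors of ∂_1 are all 1, so H_0 = Z.

H_0 = Z.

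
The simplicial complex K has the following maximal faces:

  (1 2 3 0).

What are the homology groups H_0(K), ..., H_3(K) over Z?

Take the total order 0 < 1 < 2 < 3 on the vertex set. Then K (dimension 3) consists of the simplices:

  0-simplices (4): [0], [1], [2], [3]
  1-simplices (6): [0,1], [0,2], [0,3], [1,2], [1,3], [2,3]
  2-simplices (4): [0,1,2], [0,1,3], [0,2,3], [1,2,3]
  3-simplices (1): [0,1,2,3]

so the chain groups are C_0 ≅ Z^4, C_1 ≅ Z^6, C_2 ≅ Z^4, C_3 ≅ Z^1.

The boundary map ∂_1: C_1 → C_0 sends each edge [p,q] (with p < q) to q − p.
As a 4×6 matrix over Z this has rank 3, with invariant factors (1,1,1).

The boundary map ∂_2: C_2 → C_1 sends each 2-simplex [p,q,r] to [q,r] − [p,r] + [p,q]. For instance
  ∂[0,1,3] = [1,3] − [0,3] + [0,1],
  ∂[0,1,2] = [1,2] − [0,2] + [0,1].
As a 6×4 matrix over Z this has rank 3, with invariant factors (1,1,1).

Boundary ∂_3: C_3 → C_2 sends each 3-simplex σ to the alternating sum Σ_i (−1)^i (σ with its i-th vertex removed). For instance
  ∂[0,1,2,3] = [1,2,3] − [0,2,3] + [0,1,3] − [0,1,2].
The 4×1 boundary matrix has rank 1 and Smith normal form diag(1).

Computing H_k = (kernel of ∂_k) / (image of ∂_{k+1}):

  H_0: rank C_0 − rank ∂_1 = 4 − 3 = 1, and the invariant factors of ∂_1 are all 1, so H_0 ≅ Z.
  H_1: rank ker ∂_1 − rank ∂_2 = (6 − 3) − 3 = 0, and the invariant factors of ∂_2 are all 1, so H_1 ≅ 0.
  H_2: rank ker ∂_2 − rank ∂_3 = (4 − 3) − 1 = 0, and the invariant factors of ∂_3 are all 1, so H_2 ≅ 0.
  H_3: rank ker ∂_3 − rank ∂_4 = (1 − 1) − 0 = 0, and there is no ∂_4, so H_3 ≅ 0.

(K is a triangulation of the 3-simplex.)

H_0 = Z,  H_1 = 0,  H_2 = 0,  H_3 = 0.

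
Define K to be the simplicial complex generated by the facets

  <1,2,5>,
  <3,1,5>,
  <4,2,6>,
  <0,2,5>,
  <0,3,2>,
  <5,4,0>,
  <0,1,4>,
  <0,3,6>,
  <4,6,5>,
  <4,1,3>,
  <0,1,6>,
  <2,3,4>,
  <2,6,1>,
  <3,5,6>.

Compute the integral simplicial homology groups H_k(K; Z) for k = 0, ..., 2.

We work with the vertex ordering 0 < 1 < 2 < 3 < 4 < 5 < 6. The simplices of K, each written with vertices in increasing order, are:

  0-simplices (7): [0], [1], [2], [3], [4], [5], [6]
  1-simplices (21): [0,1], [0,2], [0,3], [0,4], [0,5], [0,6], [1,2], [1,3], [1,4], [1,5], [1,6], [2,3], [2,4], [2,5], [2,6], [3,4], [3,5], [3,6], [4,5], [4,6], [5,6]
  2-simplices (14): [0,1,4], [0,1,6], [0,2,3], [0,2,5], [0,3,6], [0,4,5], [1,2,5], [1,2,6], [1,3,4], [1,3,5], [2,3,4], [2,4,6], [3,5,6], [4,5,6]

giving chain groups C_0 ≅ Z^7, C_1 ≅ Z^21, C_2 ≅ Z^14.

Boundary ∂_1: C_1 → C_0 is given by ∂[p,q] = [q] − [p].
The 7×21 boundary matrix has rank 6 and Smith normal form diag(1,1,1,1,1,1).

∂_2: C_2 → C_1 sends each 2-simplex [p,q,r] to [q,r] − [p,r] + [p,q]. For instance
  ∂[4,5,6] = [5,6] − [4,6] + [4,5],
  ∂[1,2,6] = [2,6] − [1,6] + [1,2].
The 21×14 boundary matrix has rank 13 and Smith normal form diag(1,1,1,1,1,1,1,1,1,1,1,1,1).

From H_k ≅ ker(∂_k) / im(∂_{k+1}) we obtain:

  H_0: rank C_0 − rank ∂_1 = 7 − 6 = 1, and the invariant factors of ∂_1 are all 1, so H_0 ≅ Z.
  H_1: rank ker ∂_1 − rank ∂_2 = (21 − 6) − 13 = 2, and the invariant factors of ∂_2 are all 1, so H_1 ≅ Z^2.
  H_2: rank ker ∂_2 − rank ∂_3 = (14 − 13) − 0 = 1, and there is no ∂_3, so H_2 ≅ Z.

H_0 = Z,  H_1 = Z^2,  H_2 = Z.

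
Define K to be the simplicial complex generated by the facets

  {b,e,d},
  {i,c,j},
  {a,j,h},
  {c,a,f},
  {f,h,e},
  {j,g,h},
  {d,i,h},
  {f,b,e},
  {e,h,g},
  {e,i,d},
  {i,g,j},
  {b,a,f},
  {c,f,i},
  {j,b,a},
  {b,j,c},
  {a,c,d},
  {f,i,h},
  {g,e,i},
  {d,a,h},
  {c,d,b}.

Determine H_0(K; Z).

Take the total order a < b < c < d < e < f < g < h < i < j on the vertex set. Then K (dimension 2) consists of the simplices:

  0-simplices (10): a, b, c, d, e, f, g, h, i, j
  1-simplices (30): ab, ac, ad, af, ah, aj, bc, bd, be, bf, bj, cd, cf, ci, cj, de, dh, di, ef, eg, eh, ei, fh, fi, gh, gi, gj, hi, hj, ij
  2-simplices (20): abf, abj, acd, acf, adh, ahj, bcd, bcj, bde, bef, cfi, cij, dei, dhi, efh, egh, egi, fhi, ghj, gij

giving chain groups C_0 ≅ Z^10, C_1 ≅ Z^30, C_2 ≅ Z^20.

Boundary ∂_1: C_1 → C_0 maps an edge to its endpoints' difference, ∂[p,q] = q − p. For instance
  ∂ij = j − i.
The resulting 10×30 matrix has rank 9, and its Smith normal form has invariant factors (1,1,1,1,1,1,1,1,1).

The boundary map ∂_2: C_2 → C_1 acts by ∂[p,q,r] = [q,r] − [p,r] + [p,q]. For instance
  ∂ahj = hj − aj + ah,
  ∂abj = bj − aj + ab.
This gives a 30×20 integer matrix of rank 20; reducing to Smith normal form yields diagonal entries (1,1,1,1,1,1,1,1,1,1,1,1,1,1,1,1,1,1,1,2).

Reading off H_k = ker ∂_k / im ∂_{k+1}:

  H_0: rank C_0 − rank ∂_1 = 10 − 9 = 1, and the invariant factors of ∂_1 are all 1, so H_0 ≅ Z.

H_0 = Z.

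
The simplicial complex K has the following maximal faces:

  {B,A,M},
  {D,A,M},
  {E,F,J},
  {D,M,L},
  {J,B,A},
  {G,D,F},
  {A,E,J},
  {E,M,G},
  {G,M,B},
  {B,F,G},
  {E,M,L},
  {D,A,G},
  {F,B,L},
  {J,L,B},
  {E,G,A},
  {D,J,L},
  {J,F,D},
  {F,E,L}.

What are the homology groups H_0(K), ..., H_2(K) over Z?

H_0 = Z,  H_1 = Z ⊕ Z/2Z,  H_2 = 0.

Order the vertices as A < B < D < E < F < G < J < L < M. Listing each simplex with vertices in this order, K has dimension 2 with simplices:

  0-simplices (9): A, B, D, E, F, G, J, L, M
  1-simplices (27): AB, AD, AE, AG, AJ, AM, BF, BG, BJ, BL, BM, DF, DG, DJ, DL, DM, EF, EG, EJ, EL, EM, FG, FJ, FL, GM, JL, LM
  2-simplices (18): ABJ, ABM, ADG, ADM, AEG, AEJ, BFG, BFL, BGM, BJL, DFG, DFJ, DJL, DLM, EFJ, EFL, EGM, ELM

Hence C_0 ≅ Z^9, C_1 ≅ Z^27, C_2 ≅ Z^18.

The boundary map ∂_1: C_1 → C_0 sends each edge [p,q] (with p < q) to q − p.
As a 9×27 matrix over Z this has rank 8, with invariant factors (1,1,1,1,1,1,1,1).

∂_2: C_2 → C_1 maps a triangle to the signed sum of its edges. For instance
  ∂BFG = FG − BG + BF,
  ∂DFJ = FJ − DJ + DF.
The resulting 27×18 matrix has rank 18, and its Smith normal form has invariant factors (1,1,1,1,1,1,1,1,1,1,1,1,1,1,1,1,1,2).

Computing H_k = (kernel of ∂_k) / (image of ∂_{k+1}):

  H_0: rank C_0 − rank ∂_1 = 9 − 8 = 1, and the invariant factors of ∂_1 are all 1, so H_0 ≅ Z.
  H_1: rank ker ∂_1 − rank ∂_2 = (27 − 8) − 18 = 1, and ∂_2 has invariant factor 2 > 1, so H_1 ≅ Z ⊕ Z/2Z.
  H_2: rank ker ∂_2 − rank ∂_3 = (18 − 18) − 0 = 0, and there is no ∂_3, so H_2 ≅ 0.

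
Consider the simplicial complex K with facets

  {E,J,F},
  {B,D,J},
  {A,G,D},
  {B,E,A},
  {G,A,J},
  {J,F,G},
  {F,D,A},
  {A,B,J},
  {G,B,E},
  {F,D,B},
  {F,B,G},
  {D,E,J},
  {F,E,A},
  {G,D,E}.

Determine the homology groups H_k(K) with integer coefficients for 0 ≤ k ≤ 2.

K has 7 vertices, 21 edges, 14 triangles.
rank ∂_0 = 0, rank ∂_1 = 6 ⇒ b_0 = 7 − 0 − 6 = 1; all invariant factors of ∂_1 are 1 so no torsion. So H_0 ≅ Z.
rank ∂_1 = 6, rank ∂_2 = 13 ⇒ b_1 = 21 − 6 − 13 = 2; all invariant factors of ∂_2 are 1 so no torsion. So H_1 ≅ Z^2.
rank ∂_2 = 13, rank ∂_3 = 0 ⇒ b_2 = 14 − 13 − 0 = 1. So H_2 ≅ Z.

H_0 = Z,  H_1 = Z^2,  H_2 = Z.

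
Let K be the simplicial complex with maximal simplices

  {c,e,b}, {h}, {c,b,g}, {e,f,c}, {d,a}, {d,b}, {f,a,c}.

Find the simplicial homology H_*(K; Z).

H_0 = Z^2,  H_1 = Z,  H_2 = 0.

Take the total order a < b < c < d < e < f < g < h on the vertex set. Then K (dimension 2) consists of the simplices:

  0-simplices (8): a, b, c, d, e, f, g, h
  1-simplices (11): ac, ad, af, bc, bd, be, bg, ce, cf, cg, ef
  2-simplices (4): acf, bce, bcg, cef

giving chain groups C_0 ≅ Z^8, C_1 ≅ Z^11, C_2 ≅ Z^4.

The boundary map ∂_1: C_1 → C_0 maps an edge to its endpoints' difference, ∂[p,q] = q − p.
The 8×11 boundary matrix has rank 6 and Smith normal form diag(1,1,1,1,1,1).

Boundary ∂_2: C_2 → C_1 acts by ∂[p,q,r] = [q,r] − [p,r] + [p,q]. For instance
  ∂bcg = cg − bg + bc,
  ∂cef = ef − cf + ce.
The 11×4 boundary matrix has rank 4 and Smith normal form diag(1,1,1,1).

Computing H_k = (kernel of ∂_k) / (image of ∂_{k+1}):

  H_0: rank C_0 − rank ∂_1 = 8 − 6 = 2, and the invariant factors of ∂_1 are all 1, so H_0 = Z^2.
  H_1: rank ker ∂_1 − rank ∂_2 = (11 − 6) − 4 = 1, and the invariant factors of ∂_2 are all 1, so H_1 = Z.
  H_2: rank ker ∂_2 − rank ∂_3 = (4 − 4) − 0 = 0, and there is no ∂_3, so H_2 = 0.

As a check, the Euler characteristic is 8 − 11 + 4 = 1, which agrees with 2 − 1 + 0 = 1.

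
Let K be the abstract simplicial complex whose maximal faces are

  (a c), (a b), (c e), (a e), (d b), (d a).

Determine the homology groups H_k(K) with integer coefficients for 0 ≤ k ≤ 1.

Order the vertices as a < b < c < d < e. Listing each simplex with vertices in this order, K has dimension 1 with simplices:

  0-simplices (5): a, b, c, d, e
  1-simplices (6): ab, ac, ad, ae, bd, ce

so the chain groups are C_0 ≅ Z^5, C_1 ≅ Z^6.

∂_1: C_1 → C_0 is given by ∂[p,q] = [q] − [p].
The resulting 5×6 matrix has rank 4, and its Smith normal form has invariant factors (1,1,1,1).

From H_k ≅ ker(∂_k) / im(∂_{k+1}) we obtain:

  H_0: rank C_0 − rank ∂_1 = 5 − 4 = 1, and the invariant factors of ∂_1 are all 1, so H_0 = Z.
  H_1: rank ker ∂_1 − rank ∂_2 = (6 − 4) − 0 = 2, and there is no ∂_2, so H_1 = Z^2.

As a check, the Euler characteristic is 5 − 6 = -1, which agrees with 1 − 2 = -1.

H_0 ≅ Z,  H_1 ≅ Z^2.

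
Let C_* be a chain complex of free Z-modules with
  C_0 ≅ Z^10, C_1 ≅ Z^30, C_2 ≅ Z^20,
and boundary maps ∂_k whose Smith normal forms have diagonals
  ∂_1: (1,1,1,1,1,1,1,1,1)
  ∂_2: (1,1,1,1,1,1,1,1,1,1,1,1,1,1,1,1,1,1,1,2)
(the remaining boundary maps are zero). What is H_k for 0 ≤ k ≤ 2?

H_0: b_0 = 10 − 0 − 9 = 1; torsion from ∂_1 factors > 1: none. So H_0 = Z.
H_1: b_1 = 30 − 9 − 20 = 1; torsion from ∂_2 factors > 1: [2]. So H_1 = Z ⊕ Z/2Z.
H_2: b_2 = 20 − 20 − 0 = 0; torsion from ∂_3 factors > 1: none. So H_2 = 0.

H_0 = Z,  H_1 = Z ⊕ Z/2Z,  H_2 = 0.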